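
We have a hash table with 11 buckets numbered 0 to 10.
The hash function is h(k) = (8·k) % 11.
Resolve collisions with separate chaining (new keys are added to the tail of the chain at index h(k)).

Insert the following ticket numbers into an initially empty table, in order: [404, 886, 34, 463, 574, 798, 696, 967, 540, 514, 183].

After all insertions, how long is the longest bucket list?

Insert 404: h=9, bucket 9 empty -> new chain.
Insert 886: h=4, bucket 4 empty -> new chain.
Insert 34: h=8, bucket 8 empty -> new chain.
Insert 463: h=8, bucket 8 nonempty -> append to chain.
Insert 574: h=5, bucket 5 empty -> new chain.
Insert 798: h=4, bucket 4 nonempty -> append to chain.
Insert 696: h=2, bucket 2 empty -> new chain.
Insert 967: h=3, bucket 3 empty -> new chain.
Insert 540: h=8, bucket 8 nonempty -> append to chain.
Insert 514: h=9, bucket 9 nonempty -> append to chain.
Insert 183: h=1, bucket 1 empty -> new chain.
Final buckets:
0: —
1: 183
2: 696
3: 967
4: 886 -> 798
5: 574
6: —
7: —
8: 34 -> 463 -> 540
9: 404 -> 514
10: —

3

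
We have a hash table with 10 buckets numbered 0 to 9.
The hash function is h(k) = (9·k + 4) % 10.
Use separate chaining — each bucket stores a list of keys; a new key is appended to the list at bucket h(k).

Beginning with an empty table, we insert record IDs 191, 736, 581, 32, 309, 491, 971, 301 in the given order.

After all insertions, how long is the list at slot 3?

191 -> bucket 3
736 -> bucket 8
581 -> bucket 3 (collision)
32 -> bucket 2
309 -> bucket 5
491 -> bucket 3 (collision)
971 -> bucket 3 (collision)
301 -> bucket 3 (collision)
Final buckets:
0: .
1: .
2: 32
3: 191 -> 581 -> 491 -> 971 -> 301
4: .
5: 309
6: .
7: .
8: 736
9: .

5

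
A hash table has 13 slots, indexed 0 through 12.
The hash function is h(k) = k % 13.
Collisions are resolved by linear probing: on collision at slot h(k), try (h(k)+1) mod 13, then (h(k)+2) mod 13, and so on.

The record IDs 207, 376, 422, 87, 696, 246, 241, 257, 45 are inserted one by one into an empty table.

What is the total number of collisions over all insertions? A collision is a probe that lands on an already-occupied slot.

9

207 hashes to 12; slot 12 is free -> place at 12.
376 hashes to 12; 12 taken -> place at 0.
422 hashes to 6; slot 6 is free -> place at 6.
87 hashes to 9; slot 9 is free -> place at 9.
696 hashes to 7; slot 7 is free -> place at 7.
246 hashes to 12; 12,0 taken -> place at 1.
241 hashes to 7; 7 taken -> place at 8.
257 hashes to 10; slot 10 is free -> place at 10.
45 hashes to 6; 6,7,8,9,10 taken -> place at 11.
Table: [376, 246, ∅, ∅, ∅, ∅, 422, 696, 241, 87, 257, 45, 207]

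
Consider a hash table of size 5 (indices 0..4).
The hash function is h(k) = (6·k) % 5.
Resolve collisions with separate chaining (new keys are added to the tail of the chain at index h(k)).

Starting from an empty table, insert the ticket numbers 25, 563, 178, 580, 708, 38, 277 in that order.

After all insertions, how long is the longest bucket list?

Insert 25: h=0, bucket 0 empty → new chain.
Insert 563: h=3, bucket 3 empty → new chain.
Insert 178: h=3, bucket 3 nonempty → append to chain.
Insert 580: h=0, bucket 0 nonempty → append to chain.
Insert 708: h=3, bucket 3 nonempty → append to chain.
Insert 38: h=3, bucket 3 nonempty → append to chain.
Insert 277: h=2, bucket 2 empty → new chain.
Final buckets:
0: 25 -> 580
1: _
2: 277
3: 563 -> 178 -> 708 -> 38
4: _

4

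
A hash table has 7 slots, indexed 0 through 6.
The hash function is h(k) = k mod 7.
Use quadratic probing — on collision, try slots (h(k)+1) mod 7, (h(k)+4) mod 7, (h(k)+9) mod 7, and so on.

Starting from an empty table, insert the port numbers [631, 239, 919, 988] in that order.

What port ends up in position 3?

Insert 631: h=1, slot 1 empty => index 1.
Insert 239: h=1, slot 1 occupied => index 2.
Insert 919: h=2, slot 2 occupied => index 3.
Insert 988: h=1, slots 1,2 occupied => index 5.
Table: [—, 631, 239, 919, —, 988, —]

919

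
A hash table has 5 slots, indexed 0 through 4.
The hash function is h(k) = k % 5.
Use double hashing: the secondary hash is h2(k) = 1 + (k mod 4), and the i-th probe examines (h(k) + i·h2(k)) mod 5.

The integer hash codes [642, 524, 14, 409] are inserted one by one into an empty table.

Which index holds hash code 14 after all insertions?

0

Insert 642: h=2, slot 2 empty => index 2.
Insert 524: h=4, slot 4 empty => index 4.
Insert 14: h=4, h2=3, slots 4,2 occupied => index 0.
Insert 409: h=4, h2=2, slot 4 occupied => index 1.
Table: [14, 409, 642, —, 524]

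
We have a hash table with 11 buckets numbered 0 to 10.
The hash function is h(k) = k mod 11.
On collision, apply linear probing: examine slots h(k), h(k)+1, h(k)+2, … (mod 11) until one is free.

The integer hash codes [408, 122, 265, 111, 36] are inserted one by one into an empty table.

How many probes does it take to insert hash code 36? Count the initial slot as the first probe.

3

408: h=1 -> slot 1
122: h=1, probe 1,2 -> slot 2
265: h=1, probe 1,2,3 -> slot 3
111: h=1, probe 1,2,3,4 -> slot 4
36: h=3, probe 3,4,5 -> slot 5
Table: [∅, 408, 122, 265, 111, 36, ∅, ∅, ∅, ∅, ∅]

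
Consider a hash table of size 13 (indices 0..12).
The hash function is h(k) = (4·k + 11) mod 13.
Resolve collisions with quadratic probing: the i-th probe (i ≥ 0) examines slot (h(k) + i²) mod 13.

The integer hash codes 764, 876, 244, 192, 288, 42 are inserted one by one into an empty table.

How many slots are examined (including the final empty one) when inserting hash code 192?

764: h=12 => slot 12
876: h=5 => slot 5
244: h=12, probe 12,0 => slot 0
192: h=12, probe 12,0,3 => slot 3
288: h=6 => slot 6
42: h=10 => slot 10
Table: [244, _, _, 192, _, 876, 288, _, _, _, 42, _, 764]

3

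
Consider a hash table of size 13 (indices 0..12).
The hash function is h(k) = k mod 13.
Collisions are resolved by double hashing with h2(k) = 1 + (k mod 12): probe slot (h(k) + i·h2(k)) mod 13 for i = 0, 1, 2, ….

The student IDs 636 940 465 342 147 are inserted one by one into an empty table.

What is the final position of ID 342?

11

636: h=12 -> slot 12
940: h=4 -> slot 4
465: h=10 -> slot 10
342: h=4, h2=7, probe 4,11 -> slot 11
147: h=4, h2=4, probe 4,8 -> slot 8
Table: [_, _, _, _, 940, _, _, _, 147, _, 465, 342, 636]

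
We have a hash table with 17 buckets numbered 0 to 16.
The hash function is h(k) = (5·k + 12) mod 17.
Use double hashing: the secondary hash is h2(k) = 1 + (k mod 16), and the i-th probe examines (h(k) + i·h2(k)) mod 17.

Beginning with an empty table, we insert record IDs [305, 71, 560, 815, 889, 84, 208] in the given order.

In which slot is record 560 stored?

305: h=7 => slot 7
71: h=10 => slot 10
560: h=7, h2=1, probe 7,8 => slot 8
815: h=7, h2=16, probe 7,6 => slot 6
889: h=3 => slot 3
84: h=7, h2=5, probe 7,12 => slot 12
208: h=15 => slot 15
Table: [., ., ., 889, ., ., 815, 305, 560, ., 71, ., 84, ., ., 208, .]

8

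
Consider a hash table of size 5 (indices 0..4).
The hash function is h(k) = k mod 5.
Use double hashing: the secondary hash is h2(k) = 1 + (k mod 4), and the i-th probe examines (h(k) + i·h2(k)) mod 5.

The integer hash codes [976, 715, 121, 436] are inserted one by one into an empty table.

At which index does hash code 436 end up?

2

Insert 976: h=1, slot 1 empty → index 1.
Insert 715: h=0, slot 0 empty → index 0.
Insert 121: h=1, h2=2, slot 1 occupied → index 3.
Insert 436: h=1, h2=1, slot 1 occupied → index 2.
Table: [715, 976, 436, 121, .]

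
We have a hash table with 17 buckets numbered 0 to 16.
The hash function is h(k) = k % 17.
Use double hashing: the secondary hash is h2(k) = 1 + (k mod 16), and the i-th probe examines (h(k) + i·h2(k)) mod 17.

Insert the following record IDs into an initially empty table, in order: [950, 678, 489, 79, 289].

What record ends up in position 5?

678

950: h=15 => slot 15
678: h=15, h2=7, probe 15,5 => slot 5
489: h=13 => slot 13
79: h=11 => slot 11
289: h=0 => slot 0
Table: [289, _, _, _, _, 678, _, _, _, _, _, 79, _, 489, _, 950, _]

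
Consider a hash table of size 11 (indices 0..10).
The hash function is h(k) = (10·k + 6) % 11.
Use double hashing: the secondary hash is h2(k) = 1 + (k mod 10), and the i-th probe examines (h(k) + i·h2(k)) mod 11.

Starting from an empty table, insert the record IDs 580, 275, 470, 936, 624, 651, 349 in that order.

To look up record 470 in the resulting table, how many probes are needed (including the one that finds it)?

2

580 hashes to 9; slot 9 is free => place at 9.
275 hashes to 6; slot 6 is free => place at 6.
470 hashes to 9, h2=1; 9 taken => place at 10.
936 hashes to 5; slot 5 is free => place at 5.
624 hashes to 9, h2=5; 9 taken => place at 3.
651 hashes to 4; slot 4 is free => place at 4.
349 hashes to 9, h2=10; 9 taken => place at 8.
Table: [., ., ., 624, 651, 936, 275, ., 349, 580, 470]
Lookup 470: h=9, h2=1, probe 9,10 → found at 10.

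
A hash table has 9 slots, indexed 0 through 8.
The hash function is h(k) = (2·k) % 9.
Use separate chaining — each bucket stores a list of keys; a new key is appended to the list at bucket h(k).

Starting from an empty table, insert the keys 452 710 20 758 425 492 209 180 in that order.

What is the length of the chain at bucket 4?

452 -> bucket 4
710 -> bucket 7
20 -> bucket 4 (collision)
758 -> bucket 4 (collision)
425 -> bucket 4 (collision)
492 -> bucket 3
209 -> bucket 4 (collision)
180 -> bucket 0
Final buckets:
0: 180
1: ∅
2: ∅
3: 492
4: 452 -> 20 -> 758 -> 425 -> 209
5: ∅
6: ∅
7: 710
8: ∅

5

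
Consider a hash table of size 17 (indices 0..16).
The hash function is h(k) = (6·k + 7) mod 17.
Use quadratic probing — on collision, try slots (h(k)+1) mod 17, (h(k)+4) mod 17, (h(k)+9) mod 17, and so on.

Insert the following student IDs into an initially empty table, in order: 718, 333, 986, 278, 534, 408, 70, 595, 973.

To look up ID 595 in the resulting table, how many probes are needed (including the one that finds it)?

Insert 718: h=14, slot 14 empty => index 14.
Insert 333: h=16, slot 16 empty => index 16.
Insert 986: h=7, slot 7 empty => index 7.
Insert 278: h=9, slot 9 empty => index 9.
Insert 534: h=15, slot 15 empty => index 15.
Insert 408: h=7, slot 7 occupied => index 8.
Insert 70: h=2, slot 2 empty => index 2.
Insert 595: h=7, slots 7,8 occupied => index 11.
Insert 973: h=14, slots 14,15 occupied => index 1.
Table: [-, 973, 70, -, -, -, -, 986, 408, 278, -, 595, -, -, 718, 534, 333]
Lookup 595: h=7, probe 7,8,11 → found at 11.

3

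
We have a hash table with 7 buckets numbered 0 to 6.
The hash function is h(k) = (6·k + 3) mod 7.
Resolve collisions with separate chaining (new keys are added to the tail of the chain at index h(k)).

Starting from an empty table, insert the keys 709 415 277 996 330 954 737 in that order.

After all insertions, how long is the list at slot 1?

5

709 → bucket 1
415 → bucket 1 (collision)
277 → bucket 6
996 → bucket 1 (collision)
330 → bucket 2
954 → bucket 1 (collision)
737 → bucket 1 (collision)
Final buckets:
0: ∅
1: 709 -> 415 -> 996 -> 954 -> 737
2: 330
3: ∅
4: ∅
5: ∅
6: 277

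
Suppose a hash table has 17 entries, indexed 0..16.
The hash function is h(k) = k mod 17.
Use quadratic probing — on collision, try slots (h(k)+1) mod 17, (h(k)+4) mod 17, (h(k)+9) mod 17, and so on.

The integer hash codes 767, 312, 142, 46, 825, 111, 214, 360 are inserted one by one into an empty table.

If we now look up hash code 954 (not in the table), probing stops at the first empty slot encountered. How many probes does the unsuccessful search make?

767 hashes to 2; slot 2 is free -> place at 2.
312 hashes to 6; slot 6 is free -> place at 6.
142 hashes to 6; 6 taken -> place at 7.
46 hashes to 12; slot 12 is free -> place at 12.
825 hashes to 9; slot 9 is free -> place at 9.
111 hashes to 9; 9 taken -> place at 10.
214 hashes to 10; 10 taken -> place at 11.
360 hashes to 3; slot 3 is free -> place at 3.
Table: [., ., 767, 360, ., ., 312, 142, ., 825, 111, 214, 46, ., ., ., .]
Lookup 954: h=2, probe 2,3,6,11,1 → slot 1 empty, not found.

5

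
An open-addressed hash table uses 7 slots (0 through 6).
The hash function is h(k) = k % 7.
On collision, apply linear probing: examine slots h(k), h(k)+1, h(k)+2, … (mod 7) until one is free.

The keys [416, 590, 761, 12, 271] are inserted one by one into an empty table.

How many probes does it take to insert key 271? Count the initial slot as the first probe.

3

416 hashes to 3; slot 3 is free => place at 3.
590 hashes to 2; slot 2 is free => place at 2.
761 hashes to 5; slot 5 is free => place at 5.
12 hashes to 5; 5 taken => place at 6.
271 hashes to 5; 5,6 taken => place at 0.
Table: [271, ∅, 590, 416, ∅, 761, 12]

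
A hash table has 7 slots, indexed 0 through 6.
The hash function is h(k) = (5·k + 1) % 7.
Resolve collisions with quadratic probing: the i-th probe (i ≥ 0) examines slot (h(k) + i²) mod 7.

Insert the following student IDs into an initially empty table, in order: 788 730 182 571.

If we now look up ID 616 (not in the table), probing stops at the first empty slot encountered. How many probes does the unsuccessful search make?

788 hashes to 0; slot 0 is free → place at 0.
730 hashes to 4; slot 4 is free → place at 4.
182 hashes to 1; slot 1 is free → place at 1.
571 hashes to 0; 0,1,4 taken → place at 2.
Table: [788, 182, 571, -, 730, -, -]
Lookup 616: h=1, probe 1,2,5 → slot 5 empty, not found.

3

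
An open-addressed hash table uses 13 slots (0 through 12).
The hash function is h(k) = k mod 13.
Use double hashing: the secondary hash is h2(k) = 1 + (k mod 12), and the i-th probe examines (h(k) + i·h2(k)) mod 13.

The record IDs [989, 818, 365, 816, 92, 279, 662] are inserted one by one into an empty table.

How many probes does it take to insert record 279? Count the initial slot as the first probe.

989 hashes to 1; slot 1 is free => place at 1.
818 hashes to 12; slot 12 is free => place at 12.
365 hashes to 1, h2=6; 1 taken => place at 7.
816 hashes to 10; slot 10 is free => place at 10.
92 hashes to 1, h2=9; 1,10 taken => place at 6.
279 hashes to 6, h2=4; 6,10,1 taken => place at 5.
662 hashes to 12, h2=3; 12 taken => place at 2.
Table: [., 989, 662, ., ., 279, 92, 365, ., ., 816, ., 818]

4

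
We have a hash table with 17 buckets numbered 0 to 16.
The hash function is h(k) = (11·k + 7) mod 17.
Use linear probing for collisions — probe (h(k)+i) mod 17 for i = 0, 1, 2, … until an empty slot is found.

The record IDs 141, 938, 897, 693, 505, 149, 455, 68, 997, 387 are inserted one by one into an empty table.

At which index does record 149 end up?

141: h=11 → slot 11
938: h=6 → slot 6
897: h=14 → slot 14
693: h=14, probe 14,15 → slot 15
505: h=3 → slot 3
149: h=14, probe 14,15,16 → slot 16
455: h=14, probe 14,15,16,0 → slot 0
68: h=7 → slot 7
997: h=9 → slot 9
387: h=14, probe 14,15,16,0,1 → slot 1
Table: [455, 387, —, 505, —, —, 938, 68, —, 997, —, 141, —, —, 897, 693, 149]

16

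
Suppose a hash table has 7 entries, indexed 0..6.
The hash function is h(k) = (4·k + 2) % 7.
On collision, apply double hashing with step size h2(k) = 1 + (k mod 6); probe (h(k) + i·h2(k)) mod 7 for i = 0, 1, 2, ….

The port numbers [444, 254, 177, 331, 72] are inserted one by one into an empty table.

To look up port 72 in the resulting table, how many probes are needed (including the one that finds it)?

4

444 hashes to 0; slot 0 is free -> place at 0.
254 hashes to 3; slot 3 is free -> place at 3.
177 hashes to 3, h2=4; 3,0 taken -> place at 4.
331 hashes to 3, h2=2; 3 taken -> place at 5.
72 hashes to 3, h2=1; 3,4,5 taken -> place at 6.
Table: [444, ., ., 254, 177, 331, 72]
Lookup 72: h=3, h2=1, probe 3,4,5,6 → found at 6.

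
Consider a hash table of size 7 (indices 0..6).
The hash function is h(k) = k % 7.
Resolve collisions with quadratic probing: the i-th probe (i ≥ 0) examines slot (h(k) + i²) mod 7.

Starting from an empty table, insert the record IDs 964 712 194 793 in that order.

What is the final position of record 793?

Insert 964: h=5, slot 5 empty → index 5.
Insert 712: h=5, slot 5 occupied → index 6.
Insert 194: h=5, slots 5,6 occupied → index 2.
Insert 793: h=2, slot 2 occupied → index 3.
Table: [-, -, 194, 793, -, 964, 712]

3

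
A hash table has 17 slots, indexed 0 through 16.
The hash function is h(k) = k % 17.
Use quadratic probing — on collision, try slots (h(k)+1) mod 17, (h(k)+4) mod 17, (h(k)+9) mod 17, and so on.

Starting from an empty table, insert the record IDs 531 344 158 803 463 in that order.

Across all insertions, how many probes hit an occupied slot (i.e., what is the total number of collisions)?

7

Insert 531: h=4, slot 4 empty => index 4.
Insert 344: h=4, slot 4 occupied => index 5.
Insert 158: h=5, slot 5 occupied => index 6.
Insert 803: h=4, slots 4,5 occupied => index 8.
Insert 463: h=4, slots 4,5,8 occupied => index 13.
Table: [∅, ∅, ∅, ∅, 531, 344, 158, ∅, 803, ∅, ∅, ∅, ∅, 463, ∅, ∅, ∅]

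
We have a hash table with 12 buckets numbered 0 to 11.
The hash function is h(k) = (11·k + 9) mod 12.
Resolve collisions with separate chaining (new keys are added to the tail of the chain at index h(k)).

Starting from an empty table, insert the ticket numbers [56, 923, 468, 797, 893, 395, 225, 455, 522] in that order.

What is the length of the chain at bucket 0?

56 → bucket 1
923 → bucket 10
468 → bucket 9
797 → bucket 4
893 → bucket 4 (collision)
395 → bucket 10 (collision)
225 → bucket 0
455 → bucket 10 (collision)
522 → bucket 3
Final buckets:
0: 225
1: 56
2: —
3: 522
4: 797 -> 893
5: —
6: —
7: —
8: —
9: 468
10: 923 -> 395 -> 455
11: —

1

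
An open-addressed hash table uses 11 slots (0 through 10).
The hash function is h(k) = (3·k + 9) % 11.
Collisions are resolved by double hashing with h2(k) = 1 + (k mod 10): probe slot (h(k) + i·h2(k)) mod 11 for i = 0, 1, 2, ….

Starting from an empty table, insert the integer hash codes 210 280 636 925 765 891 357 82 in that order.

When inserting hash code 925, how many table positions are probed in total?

2

Insert 210: h=1, slot 1 empty → index 1.
Insert 280: h=2, slot 2 empty → index 2.
Insert 636: h=3, slot 3 empty → index 3.
Insert 925: h=1, h2=6, slot 1 occupied → index 7.
Insert 765: h=5, slot 5 empty → index 5.
Insert 891: h=9, slot 9 empty → index 9.
Insert 357: h=2, h2=8, slot 2 occupied → index 10.
Insert 82: h=2, h2=3, slots 2,5 occupied → index 8.
Table: [_, 210, 280, 636, _, 765, _, 925, 82, 891, 357]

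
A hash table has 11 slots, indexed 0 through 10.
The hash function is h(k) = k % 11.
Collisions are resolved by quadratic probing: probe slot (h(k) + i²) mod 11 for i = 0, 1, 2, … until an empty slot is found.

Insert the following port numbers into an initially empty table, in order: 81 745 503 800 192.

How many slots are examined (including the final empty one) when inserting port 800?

3

81: h=4 -> slot 4
745: h=8 -> slot 8
503: h=8, probe 8,9 -> slot 9
800: h=8, probe 8,9,1 -> slot 1
192: h=5 -> slot 5
Table: [., 800, ., ., 81, 192, ., ., 745, 503, .]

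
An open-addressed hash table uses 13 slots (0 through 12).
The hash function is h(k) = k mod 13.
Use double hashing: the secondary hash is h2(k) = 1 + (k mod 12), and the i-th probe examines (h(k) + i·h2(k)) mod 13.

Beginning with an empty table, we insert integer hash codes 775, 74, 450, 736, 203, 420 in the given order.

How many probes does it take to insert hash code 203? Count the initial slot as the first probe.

2

775 hashes to 8; slot 8 is free -> place at 8.
74 hashes to 9; slot 9 is free -> place at 9.
450 hashes to 8, h2=7; 8 taken -> place at 2.
736 hashes to 8, h2=5; 8 taken -> place at 0.
203 hashes to 8, h2=12; 8 taken -> place at 7.
420 hashes to 4; slot 4 is free -> place at 4.
Table: [736, —, 450, —, 420, —, —, 203, 775, 74, —, —, —]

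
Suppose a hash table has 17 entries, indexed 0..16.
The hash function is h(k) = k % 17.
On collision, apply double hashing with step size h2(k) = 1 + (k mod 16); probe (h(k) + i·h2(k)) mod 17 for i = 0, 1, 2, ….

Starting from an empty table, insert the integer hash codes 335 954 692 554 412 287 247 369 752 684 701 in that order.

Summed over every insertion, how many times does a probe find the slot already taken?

335 hashes to 12; slot 12 is free → place at 12.
954 hashes to 2; slot 2 is free → place at 2.
692 hashes to 12, h2=5; 12 taken → place at 0.
554 hashes to 10; slot 10 is free → place at 10.
412 hashes to 4; slot 4 is free → place at 4.
287 hashes to 15; slot 15 is free → place at 15.
247 hashes to 9; slot 9 is free → place at 9.
369 hashes to 12, h2=2; 12 taken → place at 14.
752 hashes to 4, h2=1; 4 taken → place at 5.
684 hashes to 4, h2=13; 4,0 taken → place at 13.
701 hashes to 4, h2=14; 4 taken → place at 1.
Table: [692, 701, 954, ., 412, 752, ., ., ., 247, 554, ., 335, 684, 369, 287, .]

6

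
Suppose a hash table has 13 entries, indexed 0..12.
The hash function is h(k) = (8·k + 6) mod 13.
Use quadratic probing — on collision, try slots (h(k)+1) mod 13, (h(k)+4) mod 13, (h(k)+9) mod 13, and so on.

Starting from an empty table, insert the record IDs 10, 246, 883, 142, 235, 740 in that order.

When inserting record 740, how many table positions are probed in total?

4

10 hashes to 8; slot 8 is free -> place at 8.
246 hashes to 11; slot 11 is free -> place at 11.
883 hashes to 11; 11 taken -> place at 12.
142 hashes to 11; 11,12 taken -> place at 2.
235 hashes to 1; slot 1 is free -> place at 1.
740 hashes to 11; 11,12,2 taken -> place at 7.
Table: [_, 235, 142, _, _, _, _, 740, 10, _, _, 246, 883]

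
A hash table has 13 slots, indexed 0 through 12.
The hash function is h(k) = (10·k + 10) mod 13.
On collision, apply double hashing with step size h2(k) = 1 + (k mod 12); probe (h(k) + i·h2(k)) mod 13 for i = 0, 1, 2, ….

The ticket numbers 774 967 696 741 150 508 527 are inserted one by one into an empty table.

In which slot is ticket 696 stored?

774 hashes to 2; slot 2 is free => place at 2.
967 hashes to 8; slot 8 is free => place at 8.
696 hashes to 2, h2=1; 2 taken => place at 3.
741 hashes to 10; slot 10 is free => place at 10.
150 hashes to 2, h2=7; 2 taken => place at 9.
508 hashes to 7; slot 7 is free => place at 7.
527 hashes to 2, h2=12; 2 taken => place at 1.
Table: [_, 527, 774, 696, _, _, _, 508, 967, 150, 741, _, _]

3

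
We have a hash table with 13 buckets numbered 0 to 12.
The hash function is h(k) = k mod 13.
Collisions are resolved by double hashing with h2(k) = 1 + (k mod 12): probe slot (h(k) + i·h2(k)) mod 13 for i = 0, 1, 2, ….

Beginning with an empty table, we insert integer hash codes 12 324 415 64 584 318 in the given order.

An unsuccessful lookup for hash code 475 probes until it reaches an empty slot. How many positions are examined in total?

2

12: h=12 → slot 12
324: h=12, h2=1, probe 12,0 → slot 0
415: h=12, h2=8, probe 12,7 → slot 7
64: h=12, h2=5, probe 12,4 → slot 4
584: h=12, h2=9, probe 12,8 → slot 8
318: h=6 → slot 6
Table: [324, -, -, -, 64, -, 318, 415, 584, -, -, -, 12]
Lookup 475: h=7, h2=8, probe 7,2 → slot 2 empty, not found.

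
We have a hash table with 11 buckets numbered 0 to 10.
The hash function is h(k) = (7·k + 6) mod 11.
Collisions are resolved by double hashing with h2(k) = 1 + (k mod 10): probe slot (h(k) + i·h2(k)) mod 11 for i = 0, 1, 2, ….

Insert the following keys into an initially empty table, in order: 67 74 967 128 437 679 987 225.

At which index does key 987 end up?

1

67 hashes to 2; slot 2 is free -> place at 2.
74 hashes to 7; slot 7 is free -> place at 7.
967 hashes to 10; slot 10 is free -> place at 10.
128 hashes to 0; slot 0 is free -> place at 0.
437 hashes to 7, h2=8; 7 taken -> place at 4.
679 hashes to 7, h2=10; 7 taken -> place at 6.
987 hashes to 7, h2=8; 7,4 taken -> place at 1.
225 hashes to 8; slot 8 is free -> place at 8.
Table: [128, 987, 67, ∅, 437, ∅, 679, 74, 225, ∅, 967]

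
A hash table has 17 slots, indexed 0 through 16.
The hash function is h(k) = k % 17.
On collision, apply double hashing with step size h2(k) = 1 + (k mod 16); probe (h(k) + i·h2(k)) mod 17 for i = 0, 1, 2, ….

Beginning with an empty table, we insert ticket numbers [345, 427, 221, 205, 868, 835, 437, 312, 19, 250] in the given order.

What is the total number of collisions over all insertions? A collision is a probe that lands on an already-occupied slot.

345 hashes to 5; slot 5 is free -> place at 5.
427 hashes to 2; slot 2 is free -> place at 2.
221 hashes to 0; slot 0 is free -> place at 0.
205 hashes to 1; slot 1 is free -> place at 1.
868 hashes to 1, h2=5; 1 taken -> place at 6.
835 hashes to 2, h2=4; 2,6 taken -> place at 10.
437 hashes to 12; slot 12 is free -> place at 12.
312 hashes to 6, h2=9; 6 taken -> place at 15.
19 hashes to 2, h2=4; 2,6,10 taken -> place at 14.
250 hashes to 12, h2=11; 12,6,0 taken -> place at 11.
Table: [221, 205, 427, -, -, 345, 868, -, -, -, 835, 250, 437, -, 19, 312, -]

10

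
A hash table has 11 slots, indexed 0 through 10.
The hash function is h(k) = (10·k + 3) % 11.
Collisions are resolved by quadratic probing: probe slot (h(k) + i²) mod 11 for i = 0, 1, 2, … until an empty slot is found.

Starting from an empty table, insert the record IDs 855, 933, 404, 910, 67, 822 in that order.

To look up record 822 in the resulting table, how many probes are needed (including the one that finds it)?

4

855 hashes to 6; slot 6 is free -> place at 6.
933 hashes to 5; slot 5 is free -> place at 5.
404 hashes to 6; 6 taken -> place at 7.
910 hashes to 6; 6,7 taken -> place at 10.
67 hashes to 2; slot 2 is free -> place at 2.
822 hashes to 6; 6,7,10 taken -> place at 4.
Table: [., ., 67, ., 822, 933, 855, 404, ., ., 910]
Lookup 822: h=6, probe 6,7,10,4 → found at 4.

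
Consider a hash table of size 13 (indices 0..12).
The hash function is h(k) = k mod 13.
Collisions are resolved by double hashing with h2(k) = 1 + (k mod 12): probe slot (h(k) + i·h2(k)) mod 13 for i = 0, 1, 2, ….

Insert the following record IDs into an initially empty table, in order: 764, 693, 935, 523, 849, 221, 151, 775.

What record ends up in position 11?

764 hashes to 10; slot 10 is free => place at 10.
693 hashes to 4; slot 4 is free => place at 4.
935 hashes to 12; slot 12 is free => place at 12.
523 hashes to 3; slot 3 is free => place at 3.
849 hashes to 4, h2=10; 4 taken => place at 1.
221 hashes to 0; slot 0 is free => place at 0.
151 hashes to 8; slot 8 is free => place at 8.
775 hashes to 8, h2=8; 8,3 taken => place at 11.
Table: [221, 849, _, 523, 693, _, _, _, 151, _, 764, 775, 935]

775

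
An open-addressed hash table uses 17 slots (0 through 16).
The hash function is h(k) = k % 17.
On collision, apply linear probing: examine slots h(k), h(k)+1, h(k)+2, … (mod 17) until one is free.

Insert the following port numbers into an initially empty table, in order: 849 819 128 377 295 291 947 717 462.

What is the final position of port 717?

5

849: h=16 -> slot 16
819: h=3 -> slot 3
128: h=9 -> slot 9
377: h=3, probe 3,4 -> slot 4
295: h=6 -> slot 6
291: h=2 -> slot 2
947: h=12 -> slot 12
717: h=3, probe 3,4,5 -> slot 5
462: h=3, probe 3,4,5,6,7 -> slot 7
Table: [., ., 291, 819, 377, 717, 295, 462, ., 128, ., ., 947, ., ., ., 849]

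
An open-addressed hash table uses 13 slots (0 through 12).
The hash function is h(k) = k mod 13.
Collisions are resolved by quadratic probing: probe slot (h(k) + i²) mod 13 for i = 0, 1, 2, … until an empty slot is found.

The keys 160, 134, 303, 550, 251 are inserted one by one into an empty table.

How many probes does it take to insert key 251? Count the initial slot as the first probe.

5

160: h=4 => slot 4
134: h=4, probe 4,5 => slot 5
303: h=4, probe 4,5,8 => slot 8
550: h=4, probe 4,5,8,0 => slot 0
251: h=4, probe 4,5,8,0,7 => slot 7
Table: [550, ∅, ∅, ∅, 160, 134, ∅, 251, 303, ∅, ∅, ∅, ∅]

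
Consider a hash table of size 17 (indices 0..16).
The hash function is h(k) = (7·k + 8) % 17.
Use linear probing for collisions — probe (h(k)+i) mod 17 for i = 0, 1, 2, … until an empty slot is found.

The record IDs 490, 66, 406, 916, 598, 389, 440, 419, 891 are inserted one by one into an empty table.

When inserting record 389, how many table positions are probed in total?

490 hashes to 4; slot 4 is free => place at 4.
66 hashes to 11; slot 11 is free => place at 11.
406 hashes to 11; 11 taken => place at 12.
916 hashes to 11; 11,12 taken => place at 13.
598 hashes to 12; 12,13 taken => place at 14.
389 hashes to 11; 11,12,13,14 taken => place at 15.
440 hashes to 11; 11,12,13,14,15 taken => place at 16.
419 hashes to 0; slot 0 is free => place at 0.
891 hashes to 6; slot 6 is free => place at 6.
Table: [419, -, -, -, 490, -, 891, -, -, -, -, 66, 406, 916, 598, 389, 440]

5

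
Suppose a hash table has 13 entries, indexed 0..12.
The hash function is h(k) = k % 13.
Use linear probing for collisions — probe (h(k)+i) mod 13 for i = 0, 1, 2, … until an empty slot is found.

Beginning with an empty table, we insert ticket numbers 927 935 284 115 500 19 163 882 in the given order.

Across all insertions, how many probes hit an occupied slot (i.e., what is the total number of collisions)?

Insert 927: h=4, slot 4 empty => index 4.
Insert 935: h=12, slot 12 empty => index 12.
Insert 284: h=11, slot 11 empty => index 11.
Insert 115: h=11, slots 11,12 occupied => index 0.
Insert 500: h=6, slot 6 empty => index 6.
Insert 19: h=6, slot 6 occupied => index 7.
Insert 163: h=7, slot 7 occupied => index 8.
Insert 882: h=11, slots 11,12,0 occupied => index 1.
Table: [115, 882, ., ., 927, ., 500, 19, 163, ., ., 284, 935]

7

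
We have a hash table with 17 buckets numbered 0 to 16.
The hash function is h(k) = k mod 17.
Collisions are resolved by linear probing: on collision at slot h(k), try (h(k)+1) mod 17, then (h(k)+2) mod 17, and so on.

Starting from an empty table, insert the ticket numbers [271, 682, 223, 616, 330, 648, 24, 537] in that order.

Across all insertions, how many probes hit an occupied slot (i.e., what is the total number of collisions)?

5

271 hashes to 16; slot 16 is free -> place at 16.
682 hashes to 2; slot 2 is free -> place at 2.
223 hashes to 2; 2 taken -> place at 3.
616 hashes to 4; slot 4 is free -> place at 4.
330 hashes to 7; slot 7 is free -> place at 7.
648 hashes to 2; 2,3,4 taken -> place at 5.
24 hashes to 7; 7 taken -> place at 8.
537 hashes to 10; slot 10 is free -> place at 10.
Table: [_, _, 682, 223, 616, 648, _, 330, 24, _, 537, _, _, _, _, _, 271]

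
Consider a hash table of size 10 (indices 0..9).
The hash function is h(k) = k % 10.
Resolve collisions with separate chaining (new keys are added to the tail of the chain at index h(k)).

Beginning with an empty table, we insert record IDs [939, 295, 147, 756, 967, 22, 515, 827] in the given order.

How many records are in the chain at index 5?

939 → bucket 9
295 → bucket 5
147 → bucket 7
756 → bucket 6
967 → bucket 7 (collision)
22 → bucket 2
515 → bucket 5 (collision)
827 → bucket 7 (collision)
Final buckets:
0: -
1: -
2: 22
3: -
4: -
5: 295 -> 515
6: 756
7: 147 -> 967 -> 827
8: -
9: 939

2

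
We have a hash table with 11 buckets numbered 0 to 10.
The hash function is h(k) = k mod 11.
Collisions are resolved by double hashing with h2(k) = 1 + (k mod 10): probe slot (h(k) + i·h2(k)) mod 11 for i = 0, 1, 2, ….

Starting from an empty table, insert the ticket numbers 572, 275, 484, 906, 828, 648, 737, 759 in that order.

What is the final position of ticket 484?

5

572: h=0 → slot 0
275: h=0, h2=6, probe 0,6 → slot 6
484: h=0, h2=5, probe 0,5 → slot 5
906: h=4 → slot 4
828: h=3 → slot 3
648: h=10 → slot 10
737: h=0, h2=8, probe 0,8 → slot 8
759: h=0, h2=10, probe 0,10,9 → slot 9
Table: [572, -, -, 828, 906, 484, 275, -, 737, 759, 648]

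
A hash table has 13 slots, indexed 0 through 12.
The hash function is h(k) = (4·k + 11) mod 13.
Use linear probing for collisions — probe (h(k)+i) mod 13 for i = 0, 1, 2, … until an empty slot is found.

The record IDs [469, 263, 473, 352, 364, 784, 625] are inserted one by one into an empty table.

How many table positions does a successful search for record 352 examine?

2

Insert 469: h=2, slot 2 empty -> index 2.
Insert 263: h=10, slot 10 empty -> index 10.
Insert 473: h=5, slot 5 empty -> index 5.
Insert 352: h=2, slot 2 occupied -> index 3.
Insert 364: h=11, slot 11 empty -> index 11.
Insert 784: h=1, slot 1 empty -> index 1.
Insert 625: h=2, slots 2,3 occupied -> index 4.
Table: [—, 784, 469, 352, 625, 473, —, —, —, —, 263, 364, —]
Lookup 352: h=2, probe 2,3 → found at 3.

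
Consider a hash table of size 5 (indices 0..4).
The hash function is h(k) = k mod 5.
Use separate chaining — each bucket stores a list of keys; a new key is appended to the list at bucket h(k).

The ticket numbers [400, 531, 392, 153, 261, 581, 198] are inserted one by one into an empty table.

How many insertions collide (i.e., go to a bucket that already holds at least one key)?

3

Insert 400: h=0, bucket 0 empty -> new chain.
Insert 531: h=1, bucket 1 empty -> new chain.
Insert 392: h=2, bucket 2 empty -> new chain.
Insert 153: h=3, bucket 3 empty -> new chain.
Insert 261: h=1, bucket 1 nonempty -> append to chain.
Insert 581: h=1, bucket 1 nonempty -> append to chain.
Insert 198: h=3, bucket 3 nonempty -> append to chain.
Final buckets:
0: 400
1: 531 -> 261 -> 581
2: 392
3: 153 -> 198
4: -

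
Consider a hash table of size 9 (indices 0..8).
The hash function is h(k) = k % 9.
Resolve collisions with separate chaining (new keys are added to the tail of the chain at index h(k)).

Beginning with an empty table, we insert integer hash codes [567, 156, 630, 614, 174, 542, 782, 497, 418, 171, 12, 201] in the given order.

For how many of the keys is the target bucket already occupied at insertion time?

567 -> bucket 0
156 -> bucket 3
630 -> bucket 0 (collision)
614 -> bucket 2
174 -> bucket 3 (collision)
542 -> bucket 2 (collision)
782 -> bucket 8
497 -> bucket 2 (collision)
418 -> bucket 4
171 -> bucket 0 (collision)
12 -> bucket 3 (collision)
201 -> bucket 3 (collision)
Final buckets:
0: 567 -> 630 -> 171
1: _
2: 614 -> 542 -> 497
3: 156 -> 174 -> 12 -> 201
4: 418
5: _
6: _
7: _
8: 782

7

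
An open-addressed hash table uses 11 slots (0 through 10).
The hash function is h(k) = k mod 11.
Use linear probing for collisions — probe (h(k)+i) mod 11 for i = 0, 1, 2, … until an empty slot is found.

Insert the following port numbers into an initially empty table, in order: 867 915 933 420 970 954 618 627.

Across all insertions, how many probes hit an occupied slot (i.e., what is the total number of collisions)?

7

867 hashes to 9; slot 9 is free => place at 9.
915 hashes to 2; slot 2 is free => place at 2.
933 hashes to 9; 9 taken => place at 10.
420 hashes to 2; 2 taken => place at 3.
970 hashes to 2; 2,3 taken => place at 4.
954 hashes to 8; slot 8 is free => place at 8.
618 hashes to 2; 2,3,4 taken => place at 5.
627 hashes to 0; slot 0 is free => place at 0.
Table: [627, —, 915, 420, 970, 618, —, —, 954, 867, 933]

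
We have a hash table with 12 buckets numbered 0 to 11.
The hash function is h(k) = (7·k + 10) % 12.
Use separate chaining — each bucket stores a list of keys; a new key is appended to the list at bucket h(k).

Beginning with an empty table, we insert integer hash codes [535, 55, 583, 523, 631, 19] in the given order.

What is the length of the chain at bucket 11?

6

Insert 535: h=11, bucket 11 empty -> new chain.
Insert 55: h=11, bucket 11 nonempty -> append to chain.
Insert 583: h=11, bucket 11 nonempty -> append to chain.
Insert 523: h=11, bucket 11 nonempty -> append to chain.
Insert 631: h=11, bucket 11 nonempty -> append to chain.
Insert 19: h=11, bucket 11 nonempty -> append to chain.
Final buckets:
0: -
1: -
2: -
3: -
4: -
5: -
6: -
7: -
8: -
9: -
10: -
11: 535 -> 55 -> 583 -> 523 -> 631 -> 19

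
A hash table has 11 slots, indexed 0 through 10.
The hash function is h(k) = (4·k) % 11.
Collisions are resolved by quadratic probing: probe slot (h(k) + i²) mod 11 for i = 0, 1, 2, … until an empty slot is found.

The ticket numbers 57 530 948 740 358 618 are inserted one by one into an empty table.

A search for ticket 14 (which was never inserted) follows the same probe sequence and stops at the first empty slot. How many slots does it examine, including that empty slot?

3

57: h=8 -> slot 8
530: h=8, probe 8,9 -> slot 9
948: h=8, probe 8,9,1 -> slot 1
740: h=1, probe 1,2 -> slot 2
358: h=2, probe 2,3 -> slot 3
618: h=8, probe 8,9,1,6 -> slot 6
Table: [_, 948, 740, 358, _, _, 618, _, 57, 530, _]
Lookup 14: h=1, probe 1,2,5 → slot 5 empty, not found.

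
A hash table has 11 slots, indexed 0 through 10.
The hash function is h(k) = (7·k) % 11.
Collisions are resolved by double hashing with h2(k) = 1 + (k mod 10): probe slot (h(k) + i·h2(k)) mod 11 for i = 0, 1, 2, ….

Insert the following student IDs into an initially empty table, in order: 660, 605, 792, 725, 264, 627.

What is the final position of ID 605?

6

660 hashes to 0; slot 0 is free → place at 0.
605 hashes to 0, h2=6; 0 taken → place at 6.
792 hashes to 0, h2=3; 0 taken → place at 3.
725 hashes to 4; slot 4 is free → place at 4.
264 hashes to 0, h2=5; 0 taken → place at 5.
627 hashes to 0, h2=8; 0 taken → place at 8.
Table: [660, _, _, 792, 725, 264, 605, _, 627, _, _]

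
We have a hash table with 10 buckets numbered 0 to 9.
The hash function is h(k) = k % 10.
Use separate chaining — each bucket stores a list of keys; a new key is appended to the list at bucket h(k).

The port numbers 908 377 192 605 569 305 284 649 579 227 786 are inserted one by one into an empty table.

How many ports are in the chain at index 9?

3

908 → bucket 8
377 → bucket 7
192 → bucket 2
605 → bucket 5
569 → bucket 9
305 → bucket 5 (collision)
284 → bucket 4
649 → bucket 9 (collision)
579 → bucket 9 (collision)
227 → bucket 7 (collision)
786 → bucket 6
Final buckets:
0: _
1: _
2: 192
3: _
4: 284
5: 605 -> 305
6: 786
7: 377 -> 227
8: 908
9: 569 -> 649 -> 579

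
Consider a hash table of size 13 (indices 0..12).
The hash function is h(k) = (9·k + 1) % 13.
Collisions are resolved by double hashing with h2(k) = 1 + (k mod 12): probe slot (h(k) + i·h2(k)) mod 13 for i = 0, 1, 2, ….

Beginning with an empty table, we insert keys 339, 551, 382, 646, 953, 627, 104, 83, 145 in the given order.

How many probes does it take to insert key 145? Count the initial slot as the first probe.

2

339 hashes to 10; slot 10 is free -> place at 10.
551 hashes to 7; slot 7 is free -> place at 7.
382 hashes to 7, h2=11; 7 taken -> place at 5.
646 hashes to 4; slot 4 is free -> place at 4.
953 hashes to 11; slot 11 is free -> place at 11.
627 hashes to 2; slot 2 is free -> place at 2.
104 hashes to 1; slot 1 is free -> place at 1.
83 hashes to 7, h2=12; 7 taken -> place at 6.
145 hashes to 6, h2=2; 6 taken -> place at 8.
Table: [_, 104, 627, _, 646, 382, 83, 551, 145, _, 339, 953, _]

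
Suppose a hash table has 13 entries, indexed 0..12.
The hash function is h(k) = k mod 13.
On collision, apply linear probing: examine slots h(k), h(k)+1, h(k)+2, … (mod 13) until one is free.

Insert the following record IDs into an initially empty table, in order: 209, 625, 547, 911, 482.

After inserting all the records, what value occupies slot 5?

209 hashes to 1; slot 1 is free → place at 1.
625 hashes to 1; 1 taken → place at 2.
547 hashes to 1; 1,2 taken → place at 3.
911 hashes to 1; 1,2,3 taken → place at 4.
482 hashes to 1; 1,2,3,4 taken → place at 5.
Table: [_, 209, 625, 547, 911, 482, _, _, _, _, _, _, _]

482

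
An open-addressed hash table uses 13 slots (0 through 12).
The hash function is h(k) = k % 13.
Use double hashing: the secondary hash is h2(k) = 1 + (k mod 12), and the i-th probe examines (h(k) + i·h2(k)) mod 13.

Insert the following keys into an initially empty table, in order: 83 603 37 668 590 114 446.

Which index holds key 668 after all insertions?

1

83: h=5 => slot 5
603: h=5, h2=4, probe 5,9 => slot 9
37: h=11 => slot 11
668: h=5, h2=9, probe 5,1 => slot 1
590: h=5, h2=3, probe 5,8 => slot 8
114: h=10 => slot 10
446: h=4 => slot 4
Table: [_, 668, _, _, 446, 83, _, _, 590, 603, 114, 37, _]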